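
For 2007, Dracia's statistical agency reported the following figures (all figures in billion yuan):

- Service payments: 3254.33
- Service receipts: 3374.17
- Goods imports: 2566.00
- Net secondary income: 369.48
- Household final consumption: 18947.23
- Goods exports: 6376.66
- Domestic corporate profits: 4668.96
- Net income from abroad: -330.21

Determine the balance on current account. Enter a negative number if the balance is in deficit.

3969.77

Goods balance = 6376.66 - 2566.00 = 3810.66
Services balance = 3374.17 - 3254.33 = 119.84
Trade balance (goods + services) = 3810.66 + 119.84 = 3930.50
Net primary income = -330.21
Net secondary income = 369.48
Current account = 3930.50 + (-330.21) + 369.48 = 3969.77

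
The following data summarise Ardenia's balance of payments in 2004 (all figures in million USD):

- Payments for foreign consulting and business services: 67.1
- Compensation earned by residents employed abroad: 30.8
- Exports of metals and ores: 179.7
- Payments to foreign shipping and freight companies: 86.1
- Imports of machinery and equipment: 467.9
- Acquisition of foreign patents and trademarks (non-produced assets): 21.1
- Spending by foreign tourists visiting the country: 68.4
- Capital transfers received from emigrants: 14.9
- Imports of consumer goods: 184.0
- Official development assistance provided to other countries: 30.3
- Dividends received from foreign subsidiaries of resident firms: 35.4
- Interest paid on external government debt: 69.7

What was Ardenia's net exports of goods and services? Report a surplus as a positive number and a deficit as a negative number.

Goods: 179.7 - 184.0 - 467.9 = -472.2
Services: -86.1 + 68.4 - 67.1 = -84.8
Trade balance = -472.2 + (-84.8) = -557.0
(Excluded from the trade balance — primary income: compensation earned by residents employed abroad 30.8, dividends received from foreign subsidiaries of resident firms 35.4, interest paid on external government debt 69.7; capital account: acquisition of foreign patents and trademarks (non-produced assets) 21.1, capital transfers received from emigrants 14.9; secondary income: official development assistance provided to other countries 30.3.)

-557.0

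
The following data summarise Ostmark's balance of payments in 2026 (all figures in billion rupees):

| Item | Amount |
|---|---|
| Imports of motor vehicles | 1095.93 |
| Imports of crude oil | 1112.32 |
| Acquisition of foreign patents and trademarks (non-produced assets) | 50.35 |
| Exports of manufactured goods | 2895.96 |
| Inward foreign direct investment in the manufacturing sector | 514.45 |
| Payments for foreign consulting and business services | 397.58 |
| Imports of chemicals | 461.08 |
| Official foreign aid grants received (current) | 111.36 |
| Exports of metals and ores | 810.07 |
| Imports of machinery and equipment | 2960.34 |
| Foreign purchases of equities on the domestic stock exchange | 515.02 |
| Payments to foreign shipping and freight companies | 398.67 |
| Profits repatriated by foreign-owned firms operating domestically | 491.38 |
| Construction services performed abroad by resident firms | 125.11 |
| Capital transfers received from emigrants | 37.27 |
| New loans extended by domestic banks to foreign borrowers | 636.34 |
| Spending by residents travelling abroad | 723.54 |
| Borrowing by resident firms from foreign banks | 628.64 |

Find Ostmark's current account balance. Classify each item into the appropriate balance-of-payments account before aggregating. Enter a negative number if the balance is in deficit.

-3698.34

Goods: -1095.93 - 1112.32 - 461.08 + 810.07 + 2895.96 - 2960.34 = -1923.64
Services: 125.11 - 398.67 - 723.54 - 397.58 = -1394.68
Primary income: -491.38
Secondary income: 111.36
Current account = (-1923.64) + (-1394.68) + (-491.38) + 111.36 = -3698.34
(Excluded from the current account — capital account: acquisition of foreign patents and trademarks (non-produced assets) 50.35, capital transfers received from emigrants 37.27; financial account: inward foreign direct investment in the manufacturing sector 514.45, foreign purchases of equities on the domestic stock exchange 515.02, new loans extended by domestic banks to foreign borrowers 636.34, borrowing by resident firms from foreign banks 628.64.)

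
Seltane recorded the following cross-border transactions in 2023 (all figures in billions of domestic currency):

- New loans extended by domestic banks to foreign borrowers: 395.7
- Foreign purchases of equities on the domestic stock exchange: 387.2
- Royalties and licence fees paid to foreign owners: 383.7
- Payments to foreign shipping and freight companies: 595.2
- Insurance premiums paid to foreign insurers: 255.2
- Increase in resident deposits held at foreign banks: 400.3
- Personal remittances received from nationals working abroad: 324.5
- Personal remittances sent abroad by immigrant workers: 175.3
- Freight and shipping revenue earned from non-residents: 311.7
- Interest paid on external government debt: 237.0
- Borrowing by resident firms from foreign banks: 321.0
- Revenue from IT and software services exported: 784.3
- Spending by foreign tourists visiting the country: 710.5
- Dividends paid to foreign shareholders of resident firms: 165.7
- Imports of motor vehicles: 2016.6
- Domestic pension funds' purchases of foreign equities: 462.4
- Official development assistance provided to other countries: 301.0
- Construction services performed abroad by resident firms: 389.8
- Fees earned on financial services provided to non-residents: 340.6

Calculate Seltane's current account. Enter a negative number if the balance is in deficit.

Goods: -2016.6
Services: 710.5 + 784.3 - 595.2 - 255.2 - 383.7 + 311.7 + 340.6 + 389.8 = 1302.8
Primary income: -165.7 - 237.0 = -402.7
Secondary income: -301.0 - 175.3 + 324.5 = -151.8
Current account = (-2016.6) + 1302.8 + (-402.7) + (-151.8) = -1268.3
(Excluded from the current account — financial account: new loans extended by domestic banks to foreign borrowers 395.7, foreign purchases of equities on the domestic stock exchange 387.2, increase in resident deposits held at foreign banks 400.3, borrowing by resident firms from foreign banks 321.0, domestic pension funds' purchases of foreign equities 462.4.)

-1268.3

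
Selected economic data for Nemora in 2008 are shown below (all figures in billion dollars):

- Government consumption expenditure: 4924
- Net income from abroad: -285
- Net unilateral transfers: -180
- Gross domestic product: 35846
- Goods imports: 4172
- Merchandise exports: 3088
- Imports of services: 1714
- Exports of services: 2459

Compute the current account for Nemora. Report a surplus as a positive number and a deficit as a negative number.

-804

Goods balance = 3088 - 4172 = -1084
Services balance = 2459 - 1714 = 745
Trade balance (goods + services) = -1084 + 745 = -339
Net primary income = -285
Net secondary income = -180
Current account = -339 + (-285) + (-180) = -804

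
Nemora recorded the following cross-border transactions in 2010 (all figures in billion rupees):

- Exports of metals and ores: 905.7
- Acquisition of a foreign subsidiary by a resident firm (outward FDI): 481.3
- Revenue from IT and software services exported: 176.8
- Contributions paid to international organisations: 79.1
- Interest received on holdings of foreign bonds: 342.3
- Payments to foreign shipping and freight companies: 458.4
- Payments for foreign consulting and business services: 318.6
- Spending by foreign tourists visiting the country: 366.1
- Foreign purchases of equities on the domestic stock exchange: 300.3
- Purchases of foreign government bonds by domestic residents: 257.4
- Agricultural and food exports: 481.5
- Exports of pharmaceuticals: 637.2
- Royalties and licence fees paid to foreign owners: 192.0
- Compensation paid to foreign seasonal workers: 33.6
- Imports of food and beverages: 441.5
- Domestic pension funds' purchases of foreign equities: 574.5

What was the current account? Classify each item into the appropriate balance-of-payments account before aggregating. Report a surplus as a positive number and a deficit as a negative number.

1386.4

Goods: 481.5 + 637.2 - 441.5 + 905.7 = 1582.9
Services: 366.1 - 458.4 - 318.6 + 176.8 - 192.0 = -426.1
Primary income: -33.6 + 342.3 = 308.7
Secondary income: -79.1
Current account = 1582.9 + (-426.1) + 308.7 + (-79.1) = 1386.4
(Excluded from the current account — financial account: acquisition of a foreign subsidiary by a resident firm (outward FDI) 481.3, foreign purchases of equities on the domestic stock exchange 300.3, purchases of foreign government bonds by domestic residents 257.4, domestic pension funds' purchases of foreign equities 574.5.)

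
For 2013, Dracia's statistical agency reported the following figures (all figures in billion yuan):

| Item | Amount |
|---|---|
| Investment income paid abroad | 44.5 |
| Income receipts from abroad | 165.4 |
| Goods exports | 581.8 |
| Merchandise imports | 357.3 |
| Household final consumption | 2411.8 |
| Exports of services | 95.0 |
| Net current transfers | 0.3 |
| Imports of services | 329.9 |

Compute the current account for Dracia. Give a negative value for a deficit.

Goods balance = 581.8 - 357.3 = 224.5
Services balance = 95.0 - 329.9 = -234.9
Trade balance (goods + services) = 224.5 + (-234.9) = -10.4
Net primary income = 165.4 - 44.5 = 120.9
Net secondary income = 0.3
Current account = -10.4 + 120.9 + 0.3 = 110.8

110.8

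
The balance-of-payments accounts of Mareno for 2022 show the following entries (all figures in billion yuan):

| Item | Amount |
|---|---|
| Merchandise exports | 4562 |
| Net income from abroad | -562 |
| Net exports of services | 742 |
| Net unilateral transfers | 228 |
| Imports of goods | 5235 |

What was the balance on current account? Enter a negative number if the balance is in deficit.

Goods balance = 4562 - 5235 = -673
Services balance = 742
Trade balance (goods + services) = -673 + 742 = 69
Net primary income = -562
Net secondary income = 228
Current account = 69 + (-562) + 228 = -265

-265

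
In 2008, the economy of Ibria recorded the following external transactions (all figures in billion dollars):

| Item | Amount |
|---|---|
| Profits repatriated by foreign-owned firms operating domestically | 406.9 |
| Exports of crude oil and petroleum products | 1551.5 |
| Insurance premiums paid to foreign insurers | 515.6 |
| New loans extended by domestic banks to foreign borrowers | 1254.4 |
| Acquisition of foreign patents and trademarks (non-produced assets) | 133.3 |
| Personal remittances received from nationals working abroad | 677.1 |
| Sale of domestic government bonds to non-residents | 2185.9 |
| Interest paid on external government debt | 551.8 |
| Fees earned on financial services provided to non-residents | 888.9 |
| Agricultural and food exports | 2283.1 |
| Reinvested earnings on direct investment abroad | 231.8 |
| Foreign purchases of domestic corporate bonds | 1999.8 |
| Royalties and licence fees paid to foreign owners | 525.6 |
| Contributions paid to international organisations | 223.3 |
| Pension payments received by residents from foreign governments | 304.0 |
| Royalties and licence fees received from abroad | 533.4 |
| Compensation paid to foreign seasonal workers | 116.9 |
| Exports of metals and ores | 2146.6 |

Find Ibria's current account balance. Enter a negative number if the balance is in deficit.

Goods: 2146.6 + 1551.5 + 2283.1 = 5981.2
Services: -515.6 + 533.4 - 525.6 + 888.9 = 381.1
Primary income: -551.8 + 231.8 - 116.9 - 406.9 = -843.8
Secondary income: -223.3 + 677.1 + 304.0 = 757.8
Current account = 5981.2 + 381.1 + (-843.8) + 757.8 = 6276.3
(Excluded from the current account — financial account: new loans extended by domestic banks to foreign borrowers 1254.4, sale of domestic government bonds to non-residents 2185.9, foreign purchases of domestic corporate bonds 1999.8; capital account: acquisition of foreign patents and trademarks (non-produced assets) 133.3.)

6276.3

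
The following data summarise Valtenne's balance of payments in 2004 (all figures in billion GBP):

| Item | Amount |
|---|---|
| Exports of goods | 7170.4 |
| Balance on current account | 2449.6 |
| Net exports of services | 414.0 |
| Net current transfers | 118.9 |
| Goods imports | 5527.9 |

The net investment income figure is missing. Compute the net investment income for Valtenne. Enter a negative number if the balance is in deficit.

Current account = goods balance + services balance + net primary income + net secondary income
Sum of the known components = 2175.4
Net investment income = CA - (known components) = 2449.6 - 2175.4 = 274.2

274.2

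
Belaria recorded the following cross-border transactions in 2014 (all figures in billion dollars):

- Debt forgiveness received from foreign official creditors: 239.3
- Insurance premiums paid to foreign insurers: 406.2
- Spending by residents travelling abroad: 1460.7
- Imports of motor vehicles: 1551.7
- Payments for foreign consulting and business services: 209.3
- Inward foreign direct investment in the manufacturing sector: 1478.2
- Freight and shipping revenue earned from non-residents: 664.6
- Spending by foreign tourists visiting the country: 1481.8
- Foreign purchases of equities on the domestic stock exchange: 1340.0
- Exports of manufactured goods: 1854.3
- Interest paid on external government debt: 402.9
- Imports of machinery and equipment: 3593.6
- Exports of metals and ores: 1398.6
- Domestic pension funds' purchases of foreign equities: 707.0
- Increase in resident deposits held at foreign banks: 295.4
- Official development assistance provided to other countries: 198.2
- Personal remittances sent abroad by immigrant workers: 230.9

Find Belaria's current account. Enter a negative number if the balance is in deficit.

-2654.2

Goods: 1854.3 - 3593.6 + 1398.6 - 1551.7 = -1892.4
Services: 664.6 - 406.2 + 1481.8 - 209.3 - 1460.7 = 70.2
Primary income: -402.9
Secondary income: -198.2 - 230.9 = -429.1
Current account = (-1892.4) + 70.2 + (-402.9) + (-429.1) = -2654.2
(Excluded from the current account — capital account: debt forgiveness received from foreign official creditors 239.3; financial account: inward foreign direct investment in the manufacturing sector 1478.2, foreign purchases of equities on the domestic stock exchange 1340.0, domestic pension funds' purchases of foreign equities 707.0, increase in resident deposits held at foreign banks 295.4.)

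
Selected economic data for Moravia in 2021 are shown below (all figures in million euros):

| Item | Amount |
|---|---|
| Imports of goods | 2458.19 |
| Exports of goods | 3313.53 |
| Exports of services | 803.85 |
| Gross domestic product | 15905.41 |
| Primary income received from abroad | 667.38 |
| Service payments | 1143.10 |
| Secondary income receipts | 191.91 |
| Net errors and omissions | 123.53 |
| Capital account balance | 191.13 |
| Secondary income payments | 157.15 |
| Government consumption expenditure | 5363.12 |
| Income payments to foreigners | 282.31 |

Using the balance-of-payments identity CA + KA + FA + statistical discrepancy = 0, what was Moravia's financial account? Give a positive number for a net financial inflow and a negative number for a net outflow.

Goods balance = 3313.53 - 2458.19 = 855.34
Services balance = 803.85 - 1143.10 = -339.25
Trade balance (goods + services) = 855.34 + (-339.25) = 516.09
Net primary income = 667.38 - 282.31 = 385.07
Net secondary income = 191.91 - 157.15 = 34.76
Current account = 516.09 + 385.07 + 34.76 = 935.92
Financial account = -(935.92 + 191.13 + 123.53) = -1250.58

-1250.58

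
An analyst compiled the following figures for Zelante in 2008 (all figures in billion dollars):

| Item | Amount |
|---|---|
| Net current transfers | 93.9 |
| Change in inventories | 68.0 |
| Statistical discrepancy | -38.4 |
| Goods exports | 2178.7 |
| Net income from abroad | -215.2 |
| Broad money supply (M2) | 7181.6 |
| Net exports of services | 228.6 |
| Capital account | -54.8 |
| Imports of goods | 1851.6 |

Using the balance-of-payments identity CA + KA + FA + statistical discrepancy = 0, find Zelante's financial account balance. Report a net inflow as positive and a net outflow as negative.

-341.2

Goods balance = 2178.7 - 1851.6 = 327.1
Services balance = 228.6
Trade balance (goods + services) = 327.1 + 228.6 = 555.7
Net primary income = -215.2
Net secondary income = 93.9
Current account = 555.7 + (-215.2) + 93.9 = 434.4
Financial account = -(434.4 + (-54.8) + (-38.4)) = -341.2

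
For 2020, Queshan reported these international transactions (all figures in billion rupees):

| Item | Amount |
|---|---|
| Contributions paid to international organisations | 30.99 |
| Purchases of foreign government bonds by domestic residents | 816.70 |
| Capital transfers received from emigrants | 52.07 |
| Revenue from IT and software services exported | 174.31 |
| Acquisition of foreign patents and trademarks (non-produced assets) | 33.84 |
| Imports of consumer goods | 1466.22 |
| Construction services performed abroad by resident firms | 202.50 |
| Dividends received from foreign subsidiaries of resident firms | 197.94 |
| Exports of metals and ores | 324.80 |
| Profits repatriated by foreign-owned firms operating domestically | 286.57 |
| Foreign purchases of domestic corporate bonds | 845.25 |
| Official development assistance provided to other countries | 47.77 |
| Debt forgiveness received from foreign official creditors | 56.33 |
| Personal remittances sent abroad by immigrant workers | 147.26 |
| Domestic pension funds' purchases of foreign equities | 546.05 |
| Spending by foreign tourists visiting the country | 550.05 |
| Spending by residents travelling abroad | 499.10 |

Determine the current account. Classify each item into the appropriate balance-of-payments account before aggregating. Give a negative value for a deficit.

Goods: 324.80 - 1466.22 = -1141.42
Services: -499.10 + 174.31 + 550.05 + 202.50 = 427.76
Primary income: -286.57 + 197.94 = -88.63
Secondary income: -147.26 - 47.77 - 30.99 = -226.02
Current account = (-1141.42) + 427.76 + (-88.63) + (-226.02) = -1028.31
(Excluded from the current account — financial account: purchases of foreign government bonds by domestic residents 816.70, foreign purchases of domestic corporate bonds 845.25, domestic pension funds' purchases of foreign equities 546.05; capital account: capital transfers received from emigrants 52.07, acquisition of foreign patents and trademarks (non-produced assets) 33.84, debt forgiveness received from foreign official creditors 56.33.)

-1028.31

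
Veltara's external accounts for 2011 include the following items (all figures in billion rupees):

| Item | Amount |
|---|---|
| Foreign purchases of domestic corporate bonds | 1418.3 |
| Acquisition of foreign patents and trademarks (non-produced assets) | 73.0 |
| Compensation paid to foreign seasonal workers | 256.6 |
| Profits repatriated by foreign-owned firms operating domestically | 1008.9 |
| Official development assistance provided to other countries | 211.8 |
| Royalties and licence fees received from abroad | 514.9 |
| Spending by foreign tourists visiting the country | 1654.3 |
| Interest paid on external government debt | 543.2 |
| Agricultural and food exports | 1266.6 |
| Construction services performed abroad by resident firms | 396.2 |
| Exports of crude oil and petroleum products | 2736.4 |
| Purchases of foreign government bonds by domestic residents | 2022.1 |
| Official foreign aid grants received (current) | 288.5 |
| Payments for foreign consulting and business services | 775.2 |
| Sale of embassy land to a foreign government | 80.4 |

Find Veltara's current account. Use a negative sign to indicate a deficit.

4061.2

Goods: 1266.6 + 2736.4 = 4003.0
Services: -775.2 + 396.2 + 1654.3 + 514.9 = 1790.2
Primary income: -256.6 - 1008.9 - 543.2 = -1808.7
Secondary income: 288.5 - 211.8 = 76.7
Current account = 4003.0 + 1790.2 + (-1808.7) + 76.7 = 4061.2
(Excluded from the current account — financial account: foreign purchases of domestic corporate bonds 1418.3, purchases of foreign government bonds by domestic residents 2022.1; capital account: acquisition of foreign patents and trademarks (non-produced assets) 73.0, sale of embassy land to a foreign government 80.4.)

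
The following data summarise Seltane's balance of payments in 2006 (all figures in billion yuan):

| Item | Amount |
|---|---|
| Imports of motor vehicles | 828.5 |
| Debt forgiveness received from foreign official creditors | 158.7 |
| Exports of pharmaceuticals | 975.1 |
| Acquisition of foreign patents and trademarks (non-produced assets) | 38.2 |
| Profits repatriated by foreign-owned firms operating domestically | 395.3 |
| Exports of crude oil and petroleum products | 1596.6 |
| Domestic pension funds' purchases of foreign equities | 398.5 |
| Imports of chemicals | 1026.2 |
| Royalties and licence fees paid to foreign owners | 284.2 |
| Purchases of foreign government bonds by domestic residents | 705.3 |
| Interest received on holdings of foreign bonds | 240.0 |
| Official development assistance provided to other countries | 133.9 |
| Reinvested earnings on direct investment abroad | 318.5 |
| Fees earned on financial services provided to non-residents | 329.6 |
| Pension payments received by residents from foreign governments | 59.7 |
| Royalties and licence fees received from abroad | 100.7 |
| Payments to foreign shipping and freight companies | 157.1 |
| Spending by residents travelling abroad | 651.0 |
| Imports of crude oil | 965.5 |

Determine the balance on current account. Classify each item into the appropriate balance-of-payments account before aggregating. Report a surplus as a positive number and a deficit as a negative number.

-821.5

Goods: 975.1 - 828.5 - 965.5 + 1596.6 - 1026.2 = -248.5
Services: -284.2 - 651.0 + 100.7 - 157.1 + 329.6 = -662.0
Primary income: -395.3 + 318.5 + 240.0 = 163.2
Secondary income: -133.9 + 59.7 = -74.2
Current account = (-248.5) + (-662.0) + 163.2 + (-74.2) = -821.5
(Excluded from the current account — capital account: debt forgiveness received from foreign official creditors 158.7, acquisition of foreign patents and trademarks (non-produced assets) 38.2; financial account: domestic pension funds' purchases of foreign equities 398.5, purchases of foreign government bonds by domestic residents 705.3.)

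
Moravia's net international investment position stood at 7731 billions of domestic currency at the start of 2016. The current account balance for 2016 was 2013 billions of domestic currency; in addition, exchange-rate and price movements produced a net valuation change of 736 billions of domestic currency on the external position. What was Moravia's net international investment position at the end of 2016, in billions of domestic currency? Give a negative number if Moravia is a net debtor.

Change in NIIP = current account + net valuation change = 2013 + 736 = 2749
End-of-year NIIP = 7731 + 2749 = 10480

10480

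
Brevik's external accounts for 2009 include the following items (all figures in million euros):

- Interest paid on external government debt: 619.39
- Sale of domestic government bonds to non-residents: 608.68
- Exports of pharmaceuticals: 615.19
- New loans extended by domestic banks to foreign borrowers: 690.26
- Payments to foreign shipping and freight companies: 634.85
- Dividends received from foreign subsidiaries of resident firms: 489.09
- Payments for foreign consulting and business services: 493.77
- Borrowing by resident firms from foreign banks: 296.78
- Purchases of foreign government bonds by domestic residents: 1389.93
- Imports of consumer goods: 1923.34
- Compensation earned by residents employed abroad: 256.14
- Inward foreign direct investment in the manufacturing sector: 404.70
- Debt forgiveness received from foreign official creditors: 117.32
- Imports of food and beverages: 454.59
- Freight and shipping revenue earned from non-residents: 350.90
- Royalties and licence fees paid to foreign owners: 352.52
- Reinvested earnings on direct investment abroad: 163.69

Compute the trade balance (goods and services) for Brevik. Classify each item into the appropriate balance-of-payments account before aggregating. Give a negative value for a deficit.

-2892.98

Goods: -1923.34 - 454.59 + 615.19 = -1762.74
Services: -352.52 + 350.90 - 493.77 - 634.85 = -1130.24
Trade balance = -1762.74 + (-1130.24) = -2892.98
(Excluded from the trade balance — primary income: interest paid on external government debt 619.39, dividends received from foreign subsidiaries of resident firms 489.09, compensation earned by residents employed abroad 256.14, reinvested earnings on direct investment abroad 163.69; financial account: sale of domestic government bonds to non-residents 608.68, new loans extended by domestic banks to foreign borrowers 690.26, borrowing by resident firms from foreign banks 296.78, purchases of foreign government bonds by domestic residents 1389.93, inward foreign direct investment in the manufacturing sector 404.70; capital account: debt forgiveness received from foreign official creditors 117.32.)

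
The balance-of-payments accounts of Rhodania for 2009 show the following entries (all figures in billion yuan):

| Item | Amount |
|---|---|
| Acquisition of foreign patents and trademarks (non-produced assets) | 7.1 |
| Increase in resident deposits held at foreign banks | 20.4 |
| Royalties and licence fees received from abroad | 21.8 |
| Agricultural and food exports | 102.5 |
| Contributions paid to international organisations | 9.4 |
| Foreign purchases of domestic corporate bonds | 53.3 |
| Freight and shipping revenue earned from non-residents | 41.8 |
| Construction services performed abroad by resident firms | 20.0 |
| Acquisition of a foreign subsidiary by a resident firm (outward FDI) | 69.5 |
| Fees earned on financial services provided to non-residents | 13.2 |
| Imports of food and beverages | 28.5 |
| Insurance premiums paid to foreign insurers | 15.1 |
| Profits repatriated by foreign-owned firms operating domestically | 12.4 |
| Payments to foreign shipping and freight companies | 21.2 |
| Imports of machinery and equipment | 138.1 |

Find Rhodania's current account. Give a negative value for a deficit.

Goods: -138.1 + 102.5 - 28.5 = -64.1
Services: 13.2 - 21.2 - 15.1 + 41.8 + 20.0 + 21.8 = 60.5
Primary income: -12.4
Secondary income: -9.4
Current account = (-64.1) + 60.5 + (-12.4) + (-9.4) = -25.4
(Excluded from the current account — capital account: acquisition of foreign patents and trademarks (non-produced assets) 7.1; financial account: increase in resident deposits held at foreign banks 20.4, foreign purchases of domestic corporate bonds 53.3, acquisition of a foreign subsidiary by a resident firm (outward FDI) 69.5.)

-25.4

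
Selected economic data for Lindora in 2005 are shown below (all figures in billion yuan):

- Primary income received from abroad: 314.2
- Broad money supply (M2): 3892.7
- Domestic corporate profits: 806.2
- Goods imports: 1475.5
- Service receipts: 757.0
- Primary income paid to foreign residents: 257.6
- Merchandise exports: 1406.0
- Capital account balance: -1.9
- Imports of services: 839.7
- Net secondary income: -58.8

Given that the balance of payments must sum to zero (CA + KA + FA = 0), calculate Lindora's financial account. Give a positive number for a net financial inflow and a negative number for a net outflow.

156.3

Goods balance = 1406.0 - 1475.5 = -69.5
Services balance = 757.0 - 839.7 = -82.7
Trade balance (goods + services) = -69.5 + (-82.7) = -152.2
Net primary income = 314.2 - 257.6 = 56.6
Net secondary income = -58.8
Current account = -152.2 + 56.6 + (-58.8) = -154.4
Financial account = -(-154.4 + (-1.9)) = 156.3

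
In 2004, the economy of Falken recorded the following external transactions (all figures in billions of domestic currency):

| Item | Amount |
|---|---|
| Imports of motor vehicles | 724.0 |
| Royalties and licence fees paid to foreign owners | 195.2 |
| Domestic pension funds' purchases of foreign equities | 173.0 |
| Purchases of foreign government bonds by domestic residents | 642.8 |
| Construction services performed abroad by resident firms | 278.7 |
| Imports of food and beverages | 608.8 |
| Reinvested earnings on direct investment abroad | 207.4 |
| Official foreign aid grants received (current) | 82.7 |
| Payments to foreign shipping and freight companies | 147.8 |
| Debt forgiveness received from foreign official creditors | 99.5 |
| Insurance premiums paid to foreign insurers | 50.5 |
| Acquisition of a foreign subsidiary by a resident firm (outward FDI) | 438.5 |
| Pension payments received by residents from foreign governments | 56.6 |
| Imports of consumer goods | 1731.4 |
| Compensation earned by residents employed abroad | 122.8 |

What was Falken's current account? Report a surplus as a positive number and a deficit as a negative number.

Goods: -724.0 - 608.8 - 1731.4 = -3064.2
Services: -147.8 - 50.5 + 278.7 - 195.2 = -114.8
Primary income: 207.4 + 122.8 = 330.2
Secondary income: 56.6 + 82.7 = 139.3
Current account = (-3064.2) + (-114.8) + 330.2 + 139.3 = -2709.5
(Excluded from the current account — financial account: domestic pension funds' purchases of foreign equities 173.0, purchases of foreign government bonds by domestic residents 642.8, acquisition of a foreign subsidiary by a resident firm (outward FDI) 438.5; capital account: debt forgiveness received from foreign official creditors 99.5.)

-2709.5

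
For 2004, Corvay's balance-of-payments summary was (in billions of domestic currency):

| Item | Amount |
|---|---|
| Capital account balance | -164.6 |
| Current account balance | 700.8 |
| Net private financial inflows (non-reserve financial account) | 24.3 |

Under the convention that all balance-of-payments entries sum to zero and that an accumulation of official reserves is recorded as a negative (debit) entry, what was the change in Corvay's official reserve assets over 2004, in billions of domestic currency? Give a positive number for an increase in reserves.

Official reserve transactions balance = -(700.8 + (-164.6) + 24.3) = -560.5
An accumulation of reserves is recorded as a debit (negative entry), so the change in the stock of reserves is the negative of that balance.
Change in official reserves = -(-560.5) = 560.5

560.5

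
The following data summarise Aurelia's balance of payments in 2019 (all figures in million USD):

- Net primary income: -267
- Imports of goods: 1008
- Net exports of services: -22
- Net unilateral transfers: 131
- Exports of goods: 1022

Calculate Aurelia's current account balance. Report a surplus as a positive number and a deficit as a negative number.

-144

Goods balance = 1022 - 1008 = 14
Services balance = -22
Trade balance (goods + services) = 14 + (-22) = -8
Net primary income = -267
Net secondary income = 131
Current account = -8 + (-267) + 131 = -144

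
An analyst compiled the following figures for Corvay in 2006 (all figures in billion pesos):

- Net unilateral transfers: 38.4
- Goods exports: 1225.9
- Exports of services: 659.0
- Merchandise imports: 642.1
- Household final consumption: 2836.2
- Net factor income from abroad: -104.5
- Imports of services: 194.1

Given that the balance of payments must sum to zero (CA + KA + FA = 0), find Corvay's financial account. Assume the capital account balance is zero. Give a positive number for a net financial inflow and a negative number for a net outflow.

-982.6

Goods balance = 1225.9 - 642.1 = 583.8
Services balance = 659.0 - 194.1 = 464.9
Trade balance (goods + services) = 583.8 + 464.9 = 1048.7
Net primary income = -104.5
Net secondary income = 38.4
Current account = 1048.7 + (-104.5) + 38.4 = 982.6
Financial account = -(982.6) = -982.6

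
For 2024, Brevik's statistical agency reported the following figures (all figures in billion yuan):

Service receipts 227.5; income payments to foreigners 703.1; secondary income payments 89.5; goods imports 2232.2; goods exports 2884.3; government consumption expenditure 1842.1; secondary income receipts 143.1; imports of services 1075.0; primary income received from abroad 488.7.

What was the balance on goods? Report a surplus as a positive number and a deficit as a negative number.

652.1

Goods balance = 2884.3 - 2232.2 = 652.1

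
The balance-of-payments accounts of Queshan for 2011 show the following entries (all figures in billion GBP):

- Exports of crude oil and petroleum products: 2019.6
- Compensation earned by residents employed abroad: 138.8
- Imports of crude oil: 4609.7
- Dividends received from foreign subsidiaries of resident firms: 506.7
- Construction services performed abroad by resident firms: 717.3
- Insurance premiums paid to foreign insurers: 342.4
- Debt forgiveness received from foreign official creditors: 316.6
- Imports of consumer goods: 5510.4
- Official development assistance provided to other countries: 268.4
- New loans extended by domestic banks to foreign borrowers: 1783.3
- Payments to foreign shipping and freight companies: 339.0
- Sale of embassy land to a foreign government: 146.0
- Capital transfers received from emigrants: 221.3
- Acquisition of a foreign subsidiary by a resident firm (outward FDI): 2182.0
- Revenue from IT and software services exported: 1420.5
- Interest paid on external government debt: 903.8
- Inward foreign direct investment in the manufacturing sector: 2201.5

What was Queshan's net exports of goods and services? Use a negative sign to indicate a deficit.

-6644.1

Goods: 2019.6 - 5510.4 - 4609.7 = -8100.5
Services: -342.4 - 339.0 + 1420.5 + 717.3 = 1456.4
Trade balance = -8100.5 + 1456.4 = -6644.1
(Excluded from the trade balance — primary income: compensation earned by residents employed abroad 138.8, dividends received from foreign subsidiaries of resident firms 506.7, interest paid on external government debt 903.8; capital account: debt forgiveness received from foreign official creditors 316.6, sale of embassy land to a foreign government 146.0, capital transfers received from emigrants 221.3; secondary income: official development assistance provided to other countries 268.4; financial account: new loans extended by domestic banks to foreign borrowers 1783.3, acquisition of a foreign subsidiary by a resident firm (outward FDI) 2182.0, inward foreign direct investment in the manufacturing sector 2201.5.)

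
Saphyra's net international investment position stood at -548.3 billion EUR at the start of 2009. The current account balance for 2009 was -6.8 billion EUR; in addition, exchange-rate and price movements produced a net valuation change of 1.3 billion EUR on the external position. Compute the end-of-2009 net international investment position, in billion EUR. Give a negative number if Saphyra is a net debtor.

Change in NIIP = current account + net valuation change = -6.8 + 1.3 = -5.5
End-of-year NIIP = -548.3 + (-5.5) = -553.8

-553.8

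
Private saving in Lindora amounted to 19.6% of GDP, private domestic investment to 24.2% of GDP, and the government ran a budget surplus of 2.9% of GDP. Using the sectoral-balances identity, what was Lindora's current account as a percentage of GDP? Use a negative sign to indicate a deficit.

-1.7

By the sectoral-balances identity, CA = (S_private - I) + (T - G).
Private balance = 19.6 - 24.2 = -4.6
Government balance (T - G) = 2.9
CA = -4.6 + 2.9 = -1.7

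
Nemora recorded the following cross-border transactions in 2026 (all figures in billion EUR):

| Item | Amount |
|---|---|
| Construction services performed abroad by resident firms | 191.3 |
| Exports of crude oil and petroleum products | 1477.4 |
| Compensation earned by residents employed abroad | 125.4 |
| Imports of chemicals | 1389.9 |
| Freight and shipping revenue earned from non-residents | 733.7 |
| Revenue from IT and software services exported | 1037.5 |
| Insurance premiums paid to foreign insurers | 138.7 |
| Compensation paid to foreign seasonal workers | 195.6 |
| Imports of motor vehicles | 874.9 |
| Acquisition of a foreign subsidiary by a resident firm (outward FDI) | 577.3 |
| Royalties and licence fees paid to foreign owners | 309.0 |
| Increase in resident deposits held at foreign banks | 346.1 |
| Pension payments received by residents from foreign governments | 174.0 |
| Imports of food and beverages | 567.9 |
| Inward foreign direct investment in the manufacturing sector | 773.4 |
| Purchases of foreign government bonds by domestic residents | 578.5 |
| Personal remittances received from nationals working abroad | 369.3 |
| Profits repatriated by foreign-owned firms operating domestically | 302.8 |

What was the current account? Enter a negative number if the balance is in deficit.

329.8

Goods: -1389.9 - 567.9 + 1477.4 - 874.9 = -1355.3
Services: -309.0 - 138.7 + 1037.5 + 733.7 + 191.3 = 1514.8
Primary income: 125.4 - 302.8 - 195.6 = -373.0
Secondary income: 174.0 + 369.3 = 543.3
Current account = (-1355.3) + 1514.8 + (-373.0) + 543.3 = 329.8
(Excluded from the current account — financial account: acquisition of a foreign subsidiary by a resident firm (outward FDI) 577.3, increase in resident deposits held at foreign banks 346.1, inward foreign direct investment in the manufacturing sector 773.4, purchases of foreign government bonds by domestic residents 578.5.)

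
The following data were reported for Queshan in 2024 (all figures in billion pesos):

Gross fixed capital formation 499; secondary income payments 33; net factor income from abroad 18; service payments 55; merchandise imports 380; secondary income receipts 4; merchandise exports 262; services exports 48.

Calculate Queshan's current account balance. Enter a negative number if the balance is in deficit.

-136

Goods balance = 262 - 380 = -118
Services balance = 48 - 55 = -7
Trade balance (goods + services) = -118 + (-7) = -125
Net primary income = 18
Net secondary income = 4 - 33 = -29
Current account = -125 + 18 + (-29) = -136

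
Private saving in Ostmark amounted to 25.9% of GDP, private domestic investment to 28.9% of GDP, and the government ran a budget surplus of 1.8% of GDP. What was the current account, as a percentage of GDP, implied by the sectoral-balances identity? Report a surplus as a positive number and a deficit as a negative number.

By the sectoral-balances identity, CA = (S_private - I) + (T - G).
Private balance = 25.9 - 28.9 = -3.0
Government balance (T - G) = 1.8
CA = -3.0 + 1.8 = -1.2

-1.2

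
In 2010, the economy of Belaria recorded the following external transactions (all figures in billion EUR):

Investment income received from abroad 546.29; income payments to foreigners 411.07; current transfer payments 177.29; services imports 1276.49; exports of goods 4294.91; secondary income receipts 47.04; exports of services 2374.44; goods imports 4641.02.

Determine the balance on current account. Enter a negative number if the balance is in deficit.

756.81

Goods balance = 4294.91 - 4641.02 = -346.11
Services balance = 2374.44 - 1276.49 = 1097.95
Trade balance (goods + services) = -346.11 + 1097.95 = 751.84
Net primary income = 546.29 - 411.07 = 135.22
Net secondary income = 47.04 - 177.29 = -130.25
Current account = 751.84 + 135.22 + (-130.25) = 756.81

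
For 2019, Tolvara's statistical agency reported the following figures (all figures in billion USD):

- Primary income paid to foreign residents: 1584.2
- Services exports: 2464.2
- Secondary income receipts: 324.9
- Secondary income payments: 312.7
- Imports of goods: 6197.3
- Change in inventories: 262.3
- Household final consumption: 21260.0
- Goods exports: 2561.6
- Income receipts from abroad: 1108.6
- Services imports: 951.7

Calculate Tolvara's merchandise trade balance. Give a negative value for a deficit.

Goods balance = 2561.6 - 6197.3 = -3635.7

-3635.7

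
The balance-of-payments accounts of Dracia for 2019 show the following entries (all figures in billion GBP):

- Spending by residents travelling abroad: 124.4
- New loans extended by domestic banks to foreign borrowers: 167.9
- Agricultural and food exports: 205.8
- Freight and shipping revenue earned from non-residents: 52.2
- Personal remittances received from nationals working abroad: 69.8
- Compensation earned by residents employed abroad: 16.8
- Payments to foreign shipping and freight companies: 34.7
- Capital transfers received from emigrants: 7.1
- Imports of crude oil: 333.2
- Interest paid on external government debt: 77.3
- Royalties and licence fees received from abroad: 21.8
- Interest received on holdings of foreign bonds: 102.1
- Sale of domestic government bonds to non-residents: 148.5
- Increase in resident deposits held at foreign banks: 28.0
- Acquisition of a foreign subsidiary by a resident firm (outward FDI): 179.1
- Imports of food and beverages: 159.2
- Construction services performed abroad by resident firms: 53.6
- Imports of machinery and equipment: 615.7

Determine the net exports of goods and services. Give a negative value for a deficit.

-933.8

Goods: -159.2 + 205.8 - 615.7 - 333.2 = -902.3
Services: -124.4 + 21.8 + 52.2 + 53.6 - 34.7 = -31.5
Trade balance = -902.3 + (-31.5) = -933.8
(Excluded from the trade balance — financial account: new loans extended by domestic banks to foreign borrowers 167.9, sale of domestic government bonds to non-residents 148.5, increase in resident deposits held at foreign banks 28.0, acquisition of a foreign subsidiary by a resident firm (outward FDI) 179.1; secondary income: personal remittances received from nationals working abroad 69.8; primary income: compensation earned by residents employed abroad 16.8, interest paid on external government debt 77.3, interest received on holdings of foreign bonds 102.1; capital account: capital transfers received from emigrants 7.1.)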